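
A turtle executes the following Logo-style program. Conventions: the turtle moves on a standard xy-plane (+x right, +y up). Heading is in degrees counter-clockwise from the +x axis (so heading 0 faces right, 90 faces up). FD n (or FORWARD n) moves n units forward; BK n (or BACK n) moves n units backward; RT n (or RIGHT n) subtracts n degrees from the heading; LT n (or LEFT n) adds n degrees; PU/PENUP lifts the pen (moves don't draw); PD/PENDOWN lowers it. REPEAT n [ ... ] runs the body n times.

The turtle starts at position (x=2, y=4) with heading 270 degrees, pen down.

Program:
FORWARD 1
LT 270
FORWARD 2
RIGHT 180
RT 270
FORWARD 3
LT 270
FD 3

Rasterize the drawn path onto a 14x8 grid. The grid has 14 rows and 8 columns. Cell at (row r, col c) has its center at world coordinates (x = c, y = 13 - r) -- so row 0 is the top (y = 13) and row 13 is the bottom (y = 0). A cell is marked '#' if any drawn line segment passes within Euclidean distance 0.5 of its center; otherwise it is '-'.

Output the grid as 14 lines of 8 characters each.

Answer: --------
--------
--------
--------
--------
--------
--------
####----
#-------
#-#-----
###-----
--------
--------
--------

Derivation:
Segment 0: (2,4) -> (2,3)
Segment 1: (2,3) -> (-0,3)
Segment 2: (-0,3) -> (-0,6)
Segment 3: (-0,6) -> (3,6)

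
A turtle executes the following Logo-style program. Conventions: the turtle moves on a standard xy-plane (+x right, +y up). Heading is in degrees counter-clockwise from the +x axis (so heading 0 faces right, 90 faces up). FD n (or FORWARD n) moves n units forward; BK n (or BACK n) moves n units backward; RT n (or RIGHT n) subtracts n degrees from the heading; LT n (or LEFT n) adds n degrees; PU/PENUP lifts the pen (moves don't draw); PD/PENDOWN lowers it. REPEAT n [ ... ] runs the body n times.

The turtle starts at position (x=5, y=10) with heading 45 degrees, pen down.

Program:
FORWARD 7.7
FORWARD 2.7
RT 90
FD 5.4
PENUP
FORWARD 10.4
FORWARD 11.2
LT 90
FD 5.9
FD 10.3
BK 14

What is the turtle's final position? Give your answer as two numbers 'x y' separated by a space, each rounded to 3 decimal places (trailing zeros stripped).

Answer: 33.001 -0.182

Derivation:
Executing turtle program step by step:
Start: pos=(5,10), heading=45, pen down
FD 7.7: (5,10) -> (10.445,15.445) [heading=45, draw]
FD 2.7: (10.445,15.445) -> (12.354,17.354) [heading=45, draw]
RT 90: heading 45 -> 315
FD 5.4: (12.354,17.354) -> (16.172,13.536) [heading=315, draw]
PU: pen up
FD 10.4: (16.172,13.536) -> (23.526,6.182) [heading=315, move]
FD 11.2: (23.526,6.182) -> (31.446,-1.738) [heading=315, move]
LT 90: heading 315 -> 45
FD 5.9: (31.446,-1.738) -> (35.618,2.434) [heading=45, move]
FD 10.3: (35.618,2.434) -> (42.901,9.717) [heading=45, move]
BK 14: (42.901,9.717) -> (33.001,-0.182) [heading=45, move]
Final: pos=(33.001,-0.182), heading=45, 3 segment(s) drawn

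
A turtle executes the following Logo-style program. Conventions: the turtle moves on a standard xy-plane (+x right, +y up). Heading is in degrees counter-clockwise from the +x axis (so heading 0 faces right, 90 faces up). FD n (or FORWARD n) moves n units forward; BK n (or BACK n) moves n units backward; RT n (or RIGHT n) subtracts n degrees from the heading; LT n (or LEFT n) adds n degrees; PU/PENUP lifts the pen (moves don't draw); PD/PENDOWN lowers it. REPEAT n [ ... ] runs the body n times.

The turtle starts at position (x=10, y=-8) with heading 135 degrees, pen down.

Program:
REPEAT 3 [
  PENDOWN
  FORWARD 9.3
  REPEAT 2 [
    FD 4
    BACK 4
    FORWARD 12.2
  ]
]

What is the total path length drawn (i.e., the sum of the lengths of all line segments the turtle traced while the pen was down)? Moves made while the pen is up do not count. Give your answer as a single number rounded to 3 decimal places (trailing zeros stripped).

Answer: 149.1

Derivation:
Executing turtle program step by step:
Start: pos=(10,-8), heading=135, pen down
REPEAT 3 [
  -- iteration 1/3 --
  PD: pen down
  FD 9.3: (10,-8) -> (3.424,-1.424) [heading=135, draw]
  REPEAT 2 [
    -- iteration 1/2 --
    FD 4: (3.424,-1.424) -> (0.595,1.405) [heading=135, draw]
    BK 4: (0.595,1.405) -> (3.424,-1.424) [heading=135, draw]
    FD 12.2: (3.424,-1.424) -> (-5.203,7.203) [heading=135, draw]
    -- iteration 2/2 --
    FD 4: (-5.203,7.203) -> (-8.031,10.031) [heading=135, draw]
    BK 4: (-8.031,10.031) -> (-5.203,7.203) [heading=135, draw]
    FD 12.2: (-5.203,7.203) -> (-13.829,15.829) [heading=135, draw]
  ]
  -- iteration 2/3 --
  PD: pen down
  FD 9.3: (-13.829,15.829) -> (-20.406,22.406) [heading=135, draw]
  REPEAT 2 [
    -- iteration 1/2 --
    FD 4: (-20.406,22.406) -> (-23.234,25.234) [heading=135, draw]
    BK 4: (-23.234,25.234) -> (-20.406,22.406) [heading=135, draw]
    FD 12.2: (-20.406,22.406) -> (-29.032,31.032) [heading=135, draw]
    -- iteration 2/2 --
    FD 4: (-29.032,31.032) -> (-31.861,33.861) [heading=135, draw]
    BK 4: (-31.861,33.861) -> (-29.032,31.032) [heading=135, draw]
    FD 12.2: (-29.032,31.032) -> (-37.659,39.659) [heading=135, draw]
  ]
  -- iteration 3/3 --
  PD: pen down
  FD 9.3: (-37.659,39.659) -> (-44.235,46.235) [heading=135, draw]
  REPEAT 2 [
    -- iteration 1/2 --
    FD 4: (-44.235,46.235) -> (-47.064,49.064) [heading=135, draw]
    BK 4: (-47.064,49.064) -> (-44.235,46.235) [heading=135, draw]
    FD 12.2: (-44.235,46.235) -> (-52.862,54.862) [heading=135, draw]
    -- iteration 2/2 --
    FD 4: (-52.862,54.862) -> (-55.69,57.69) [heading=135, draw]
    BK 4: (-55.69,57.69) -> (-52.862,54.862) [heading=135, draw]
    FD 12.2: (-52.862,54.862) -> (-61.488,63.488) [heading=135, draw]
  ]
]
Final: pos=(-61.488,63.488), heading=135, 21 segment(s) drawn

Segment lengths:
  seg 1: (10,-8) -> (3.424,-1.424), length = 9.3
  seg 2: (3.424,-1.424) -> (0.595,1.405), length = 4
  seg 3: (0.595,1.405) -> (3.424,-1.424), length = 4
  seg 4: (3.424,-1.424) -> (-5.203,7.203), length = 12.2
  seg 5: (-5.203,7.203) -> (-8.031,10.031), length = 4
  seg 6: (-8.031,10.031) -> (-5.203,7.203), length = 4
  seg 7: (-5.203,7.203) -> (-13.829,15.829), length = 12.2
  seg 8: (-13.829,15.829) -> (-20.406,22.406), length = 9.3
  seg 9: (-20.406,22.406) -> (-23.234,25.234), length = 4
  seg 10: (-23.234,25.234) -> (-20.406,22.406), length = 4
  seg 11: (-20.406,22.406) -> (-29.032,31.032), length = 12.2
  seg 12: (-29.032,31.032) -> (-31.861,33.861), length = 4
  seg 13: (-31.861,33.861) -> (-29.032,31.032), length = 4
  seg 14: (-29.032,31.032) -> (-37.659,39.659), length = 12.2
  seg 15: (-37.659,39.659) -> (-44.235,46.235), length = 9.3
  seg 16: (-44.235,46.235) -> (-47.064,49.064), length = 4
  seg 17: (-47.064,49.064) -> (-44.235,46.235), length = 4
  seg 18: (-44.235,46.235) -> (-52.862,54.862), length = 12.2
  seg 19: (-52.862,54.862) -> (-55.69,57.69), length = 4
  seg 20: (-55.69,57.69) -> (-52.862,54.862), length = 4
  seg 21: (-52.862,54.862) -> (-61.488,63.488), length = 12.2
Total = 149.1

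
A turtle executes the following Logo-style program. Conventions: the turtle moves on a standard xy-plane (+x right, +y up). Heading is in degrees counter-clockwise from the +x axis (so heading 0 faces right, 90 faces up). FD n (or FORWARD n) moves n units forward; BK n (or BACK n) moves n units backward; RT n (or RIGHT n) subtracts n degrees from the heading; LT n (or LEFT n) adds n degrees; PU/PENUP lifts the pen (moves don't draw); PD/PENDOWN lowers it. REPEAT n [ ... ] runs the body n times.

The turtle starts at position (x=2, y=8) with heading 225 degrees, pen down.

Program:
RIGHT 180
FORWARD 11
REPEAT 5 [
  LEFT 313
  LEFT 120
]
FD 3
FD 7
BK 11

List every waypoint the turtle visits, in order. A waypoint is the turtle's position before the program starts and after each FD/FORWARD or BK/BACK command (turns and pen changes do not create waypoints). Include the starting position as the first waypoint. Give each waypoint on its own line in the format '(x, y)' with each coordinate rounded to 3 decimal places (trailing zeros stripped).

Executing turtle program step by step:
Start: pos=(2,8), heading=225, pen down
RT 180: heading 225 -> 45
FD 11: (2,8) -> (9.778,15.778) [heading=45, draw]
REPEAT 5 [
  -- iteration 1/5 --
  LT 313: heading 45 -> 358
  LT 120: heading 358 -> 118
  -- iteration 2/5 --
  LT 313: heading 118 -> 71
  LT 120: heading 71 -> 191
  -- iteration 3/5 --
  LT 313: heading 191 -> 144
  LT 120: heading 144 -> 264
  -- iteration 4/5 --
  LT 313: heading 264 -> 217
  LT 120: heading 217 -> 337
  -- iteration 5/5 --
  LT 313: heading 337 -> 290
  LT 120: heading 290 -> 50
]
FD 3: (9.778,15.778) -> (11.707,18.076) [heading=50, draw]
FD 7: (11.707,18.076) -> (16.206,23.439) [heading=50, draw]
BK 11: (16.206,23.439) -> (9.135,15.012) [heading=50, draw]
Final: pos=(9.135,15.012), heading=50, 4 segment(s) drawn
Waypoints (5 total):
(2, 8)
(9.778, 15.778)
(11.707, 18.076)
(16.206, 23.439)
(9.135, 15.012)

Answer: (2, 8)
(9.778, 15.778)
(11.707, 18.076)
(16.206, 23.439)
(9.135, 15.012)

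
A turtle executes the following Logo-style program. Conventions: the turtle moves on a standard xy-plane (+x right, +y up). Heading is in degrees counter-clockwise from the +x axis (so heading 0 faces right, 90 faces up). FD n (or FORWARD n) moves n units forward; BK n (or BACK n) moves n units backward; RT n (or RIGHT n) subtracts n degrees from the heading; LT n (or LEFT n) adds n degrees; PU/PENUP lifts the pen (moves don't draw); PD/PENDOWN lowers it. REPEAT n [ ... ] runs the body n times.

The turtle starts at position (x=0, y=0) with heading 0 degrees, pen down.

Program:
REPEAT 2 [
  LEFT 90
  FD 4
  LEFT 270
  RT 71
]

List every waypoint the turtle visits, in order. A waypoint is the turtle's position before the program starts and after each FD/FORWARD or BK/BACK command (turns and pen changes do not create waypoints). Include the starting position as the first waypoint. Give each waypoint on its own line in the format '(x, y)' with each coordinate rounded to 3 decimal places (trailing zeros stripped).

Executing turtle program step by step:
Start: pos=(0,0), heading=0, pen down
REPEAT 2 [
  -- iteration 1/2 --
  LT 90: heading 0 -> 90
  FD 4: (0,0) -> (0,4) [heading=90, draw]
  LT 270: heading 90 -> 0
  RT 71: heading 0 -> 289
  -- iteration 2/2 --
  LT 90: heading 289 -> 19
  FD 4: (0,4) -> (3.782,5.302) [heading=19, draw]
  LT 270: heading 19 -> 289
  RT 71: heading 289 -> 218
]
Final: pos=(3.782,5.302), heading=218, 2 segment(s) drawn
Waypoints (3 total):
(0, 0)
(0, 4)
(3.782, 5.302)

Answer: (0, 0)
(0, 4)
(3.782, 5.302)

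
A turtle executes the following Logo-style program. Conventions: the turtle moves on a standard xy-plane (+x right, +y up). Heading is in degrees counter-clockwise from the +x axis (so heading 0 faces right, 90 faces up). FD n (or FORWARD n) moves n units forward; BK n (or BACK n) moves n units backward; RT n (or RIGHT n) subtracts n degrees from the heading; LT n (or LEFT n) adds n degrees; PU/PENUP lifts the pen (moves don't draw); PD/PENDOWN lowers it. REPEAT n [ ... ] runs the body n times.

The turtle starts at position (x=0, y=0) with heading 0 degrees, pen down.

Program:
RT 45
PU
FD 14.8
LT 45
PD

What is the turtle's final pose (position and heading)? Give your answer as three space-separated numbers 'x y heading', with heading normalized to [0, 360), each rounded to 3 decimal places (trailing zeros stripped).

Executing turtle program step by step:
Start: pos=(0,0), heading=0, pen down
RT 45: heading 0 -> 315
PU: pen up
FD 14.8: (0,0) -> (10.465,-10.465) [heading=315, move]
LT 45: heading 315 -> 0
PD: pen down
Final: pos=(10.465,-10.465), heading=0, 0 segment(s) drawn

Answer: 10.465 -10.465 0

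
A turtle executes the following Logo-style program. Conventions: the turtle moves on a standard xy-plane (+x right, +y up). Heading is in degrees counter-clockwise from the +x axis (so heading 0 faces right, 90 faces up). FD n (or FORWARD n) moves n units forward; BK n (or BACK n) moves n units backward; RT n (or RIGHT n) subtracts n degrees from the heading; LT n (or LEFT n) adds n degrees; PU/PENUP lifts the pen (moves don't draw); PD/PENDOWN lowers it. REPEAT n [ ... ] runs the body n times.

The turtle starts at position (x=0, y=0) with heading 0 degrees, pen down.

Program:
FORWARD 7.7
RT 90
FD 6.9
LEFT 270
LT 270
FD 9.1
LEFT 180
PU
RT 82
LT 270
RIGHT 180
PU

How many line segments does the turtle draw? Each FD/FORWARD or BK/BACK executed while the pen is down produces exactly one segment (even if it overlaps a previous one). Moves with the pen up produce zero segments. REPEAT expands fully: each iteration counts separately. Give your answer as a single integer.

Answer: 3

Derivation:
Executing turtle program step by step:
Start: pos=(0,0), heading=0, pen down
FD 7.7: (0,0) -> (7.7,0) [heading=0, draw]
RT 90: heading 0 -> 270
FD 6.9: (7.7,0) -> (7.7,-6.9) [heading=270, draw]
LT 270: heading 270 -> 180
LT 270: heading 180 -> 90
FD 9.1: (7.7,-6.9) -> (7.7,2.2) [heading=90, draw]
LT 180: heading 90 -> 270
PU: pen up
RT 82: heading 270 -> 188
LT 270: heading 188 -> 98
RT 180: heading 98 -> 278
PU: pen up
Final: pos=(7.7,2.2), heading=278, 3 segment(s) drawn
Segments drawn: 3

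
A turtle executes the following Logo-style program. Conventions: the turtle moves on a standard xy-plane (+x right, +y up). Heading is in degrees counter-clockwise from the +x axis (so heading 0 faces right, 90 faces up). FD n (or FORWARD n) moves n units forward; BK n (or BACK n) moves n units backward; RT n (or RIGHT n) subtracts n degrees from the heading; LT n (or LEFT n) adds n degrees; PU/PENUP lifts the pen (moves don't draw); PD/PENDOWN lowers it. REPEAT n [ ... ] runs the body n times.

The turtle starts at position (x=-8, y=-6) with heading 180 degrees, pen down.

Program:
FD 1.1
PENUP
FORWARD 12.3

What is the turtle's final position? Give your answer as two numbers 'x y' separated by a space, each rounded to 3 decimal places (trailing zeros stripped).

Answer: -21.4 -6

Derivation:
Executing turtle program step by step:
Start: pos=(-8,-6), heading=180, pen down
FD 1.1: (-8,-6) -> (-9.1,-6) [heading=180, draw]
PU: pen up
FD 12.3: (-9.1,-6) -> (-21.4,-6) [heading=180, move]
Final: pos=(-21.4,-6), heading=180, 1 segment(s) drawn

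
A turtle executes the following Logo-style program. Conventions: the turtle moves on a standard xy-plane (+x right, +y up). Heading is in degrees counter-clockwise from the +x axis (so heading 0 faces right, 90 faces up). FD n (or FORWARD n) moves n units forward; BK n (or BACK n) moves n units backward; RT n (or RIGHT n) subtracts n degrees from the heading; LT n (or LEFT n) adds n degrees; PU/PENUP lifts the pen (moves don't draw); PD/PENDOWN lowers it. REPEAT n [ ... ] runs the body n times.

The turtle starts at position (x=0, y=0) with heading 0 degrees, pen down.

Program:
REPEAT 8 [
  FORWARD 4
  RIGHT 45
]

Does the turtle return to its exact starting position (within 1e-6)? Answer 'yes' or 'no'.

Answer: yes

Derivation:
Executing turtle program step by step:
Start: pos=(0,0), heading=0, pen down
REPEAT 8 [
  -- iteration 1/8 --
  FD 4: (0,0) -> (4,0) [heading=0, draw]
  RT 45: heading 0 -> 315
  -- iteration 2/8 --
  FD 4: (4,0) -> (6.828,-2.828) [heading=315, draw]
  RT 45: heading 315 -> 270
  -- iteration 3/8 --
  FD 4: (6.828,-2.828) -> (6.828,-6.828) [heading=270, draw]
  RT 45: heading 270 -> 225
  -- iteration 4/8 --
  FD 4: (6.828,-6.828) -> (4,-9.657) [heading=225, draw]
  RT 45: heading 225 -> 180
  -- iteration 5/8 --
  FD 4: (4,-9.657) -> (0,-9.657) [heading=180, draw]
  RT 45: heading 180 -> 135
  -- iteration 6/8 --
  FD 4: (0,-9.657) -> (-2.828,-6.828) [heading=135, draw]
  RT 45: heading 135 -> 90
  -- iteration 7/8 --
  FD 4: (-2.828,-6.828) -> (-2.828,-2.828) [heading=90, draw]
  RT 45: heading 90 -> 45
  -- iteration 8/8 --
  FD 4: (-2.828,-2.828) -> (0,0) [heading=45, draw]
  RT 45: heading 45 -> 0
]
Final: pos=(0,0), heading=0, 8 segment(s) drawn

Start position: (0, 0)
Final position: (0, 0)
Distance = 0; < 1e-6 -> CLOSED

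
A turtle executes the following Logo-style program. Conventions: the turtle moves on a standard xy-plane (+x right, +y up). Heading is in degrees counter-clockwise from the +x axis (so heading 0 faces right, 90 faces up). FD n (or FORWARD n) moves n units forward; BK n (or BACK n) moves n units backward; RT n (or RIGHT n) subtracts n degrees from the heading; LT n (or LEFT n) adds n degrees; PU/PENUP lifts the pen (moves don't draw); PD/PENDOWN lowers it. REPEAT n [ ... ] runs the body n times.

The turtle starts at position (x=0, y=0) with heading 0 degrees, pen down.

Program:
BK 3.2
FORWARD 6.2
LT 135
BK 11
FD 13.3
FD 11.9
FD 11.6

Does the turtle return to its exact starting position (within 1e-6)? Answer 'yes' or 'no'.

Executing turtle program step by step:
Start: pos=(0,0), heading=0, pen down
BK 3.2: (0,0) -> (-3.2,0) [heading=0, draw]
FD 6.2: (-3.2,0) -> (3,0) [heading=0, draw]
LT 135: heading 0 -> 135
BK 11: (3,0) -> (10.778,-7.778) [heading=135, draw]
FD 13.3: (10.778,-7.778) -> (1.374,1.626) [heading=135, draw]
FD 11.9: (1.374,1.626) -> (-7.041,10.041) [heading=135, draw]
FD 11.6: (-7.041,10.041) -> (-15.243,18.243) [heading=135, draw]
Final: pos=(-15.243,18.243), heading=135, 6 segment(s) drawn

Start position: (0, 0)
Final position: (-15.243, 18.243)
Distance = 23.774; >= 1e-6 -> NOT closed

Answer: no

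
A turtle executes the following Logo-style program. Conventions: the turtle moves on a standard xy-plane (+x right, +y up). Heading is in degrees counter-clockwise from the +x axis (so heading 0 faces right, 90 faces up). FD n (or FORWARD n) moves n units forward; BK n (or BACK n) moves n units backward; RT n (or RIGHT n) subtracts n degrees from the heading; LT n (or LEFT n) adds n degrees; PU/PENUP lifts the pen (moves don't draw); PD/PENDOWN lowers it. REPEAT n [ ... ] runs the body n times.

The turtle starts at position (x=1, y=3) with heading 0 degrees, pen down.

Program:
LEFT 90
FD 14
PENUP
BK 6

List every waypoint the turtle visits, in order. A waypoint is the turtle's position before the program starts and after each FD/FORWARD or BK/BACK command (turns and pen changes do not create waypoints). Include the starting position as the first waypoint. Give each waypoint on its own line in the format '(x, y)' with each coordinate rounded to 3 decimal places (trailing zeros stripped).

Answer: (1, 3)
(1, 17)
(1, 11)

Derivation:
Executing turtle program step by step:
Start: pos=(1,3), heading=0, pen down
LT 90: heading 0 -> 90
FD 14: (1,3) -> (1,17) [heading=90, draw]
PU: pen up
BK 6: (1,17) -> (1,11) [heading=90, move]
Final: pos=(1,11), heading=90, 1 segment(s) drawn
Waypoints (3 total):
(1, 3)
(1, 17)
(1, 11)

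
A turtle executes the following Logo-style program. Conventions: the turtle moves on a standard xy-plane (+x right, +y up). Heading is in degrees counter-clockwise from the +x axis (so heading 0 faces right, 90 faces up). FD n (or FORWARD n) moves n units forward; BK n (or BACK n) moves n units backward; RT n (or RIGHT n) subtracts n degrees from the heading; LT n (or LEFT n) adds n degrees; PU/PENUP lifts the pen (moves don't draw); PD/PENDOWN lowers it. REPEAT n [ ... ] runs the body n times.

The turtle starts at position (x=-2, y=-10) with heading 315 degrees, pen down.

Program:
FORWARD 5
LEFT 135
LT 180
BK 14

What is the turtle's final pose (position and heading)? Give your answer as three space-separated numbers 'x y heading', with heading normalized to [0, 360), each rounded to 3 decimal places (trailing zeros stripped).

Executing turtle program step by step:
Start: pos=(-2,-10), heading=315, pen down
FD 5: (-2,-10) -> (1.536,-13.536) [heading=315, draw]
LT 135: heading 315 -> 90
LT 180: heading 90 -> 270
BK 14: (1.536,-13.536) -> (1.536,0.464) [heading=270, draw]
Final: pos=(1.536,0.464), heading=270, 2 segment(s) drawn

Answer: 1.536 0.464 270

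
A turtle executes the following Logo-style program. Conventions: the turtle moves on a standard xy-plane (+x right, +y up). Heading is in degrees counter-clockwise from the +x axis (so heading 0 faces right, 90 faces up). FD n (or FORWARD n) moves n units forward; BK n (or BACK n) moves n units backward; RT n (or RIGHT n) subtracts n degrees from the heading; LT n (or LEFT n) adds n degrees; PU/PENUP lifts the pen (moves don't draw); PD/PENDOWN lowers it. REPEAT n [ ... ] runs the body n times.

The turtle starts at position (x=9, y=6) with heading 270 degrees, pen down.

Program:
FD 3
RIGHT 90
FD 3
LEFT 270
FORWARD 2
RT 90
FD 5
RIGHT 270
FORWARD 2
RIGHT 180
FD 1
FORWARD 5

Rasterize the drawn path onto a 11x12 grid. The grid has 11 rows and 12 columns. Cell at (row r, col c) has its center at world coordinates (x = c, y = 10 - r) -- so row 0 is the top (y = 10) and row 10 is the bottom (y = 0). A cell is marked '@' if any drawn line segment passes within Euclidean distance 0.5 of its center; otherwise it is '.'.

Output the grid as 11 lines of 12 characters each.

Segment 0: (9,6) -> (9,3)
Segment 1: (9,3) -> (6,3)
Segment 2: (6,3) -> (6,5)
Segment 3: (6,5) -> (11,5)
Segment 4: (11,5) -> (11,7)
Segment 5: (11,7) -> (11,6)
Segment 6: (11,6) -> (11,1)

Answer: ............
............
............
...........@
.........@.@
......@@@@@@
......@..@.@
......@@@@.@
...........@
...........@
............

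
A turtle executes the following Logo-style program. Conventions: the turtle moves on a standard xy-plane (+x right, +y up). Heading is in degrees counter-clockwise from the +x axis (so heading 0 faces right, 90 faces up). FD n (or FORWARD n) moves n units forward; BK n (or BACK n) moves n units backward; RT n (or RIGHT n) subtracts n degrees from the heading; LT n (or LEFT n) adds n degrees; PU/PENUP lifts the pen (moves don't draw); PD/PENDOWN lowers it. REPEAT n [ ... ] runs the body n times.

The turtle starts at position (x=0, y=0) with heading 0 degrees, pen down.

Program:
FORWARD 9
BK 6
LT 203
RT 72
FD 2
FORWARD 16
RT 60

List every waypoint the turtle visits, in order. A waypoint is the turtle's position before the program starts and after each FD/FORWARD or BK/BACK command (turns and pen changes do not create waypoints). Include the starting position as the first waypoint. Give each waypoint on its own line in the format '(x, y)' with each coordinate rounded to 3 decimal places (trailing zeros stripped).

Answer: (0, 0)
(9, 0)
(3, 0)
(1.688, 1.509)
(-8.809, 13.585)

Derivation:
Executing turtle program step by step:
Start: pos=(0,0), heading=0, pen down
FD 9: (0,0) -> (9,0) [heading=0, draw]
BK 6: (9,0) -> (3,0) [heading=0, draw]
LT 203: heading 0 -> 203
RT 72: heading 203 -> 131
FD 2: (3,0) -> (1.688,1.509) [heading=131, draw]
FD 16: (1.688,1.509) -> (-8.809,13.585) [heading=131, draw]
RT 60: heading 131 -> 71
Final: pos=(-8.809,13.585), heading=71, 4 segment(s) drawn
Waypoints (5 total):
(0, 0)
(9, 0)
(3, 0)
(1.688, 1.509)
(-8.809, 13.585)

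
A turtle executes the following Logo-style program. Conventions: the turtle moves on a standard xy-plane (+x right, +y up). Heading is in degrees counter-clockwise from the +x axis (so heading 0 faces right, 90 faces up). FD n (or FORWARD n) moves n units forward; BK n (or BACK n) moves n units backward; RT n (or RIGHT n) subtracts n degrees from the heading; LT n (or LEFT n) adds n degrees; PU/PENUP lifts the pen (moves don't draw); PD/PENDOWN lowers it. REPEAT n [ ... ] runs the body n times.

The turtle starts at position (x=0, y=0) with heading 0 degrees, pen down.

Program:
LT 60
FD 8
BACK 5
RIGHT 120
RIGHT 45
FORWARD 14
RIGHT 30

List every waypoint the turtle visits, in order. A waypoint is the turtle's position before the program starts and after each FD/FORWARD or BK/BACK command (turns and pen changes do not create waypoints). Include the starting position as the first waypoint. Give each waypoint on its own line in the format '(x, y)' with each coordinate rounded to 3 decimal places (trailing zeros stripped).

Executing turtle program step by step:
Start: pos=(0,0), heading=0, pen down
LT 60: heading 0 -> 60
FD 8: (0,0) -> (4,6.928) [heading=60, draw]
BK 5: (4,6.928) -> (1.5,2.598) [heading=60, draw]
RT 120: heading 60 -> 300
RT 45: heading 300 -> 255
FD 14: (1.5,2.598) -> (-2.123,-10.925) [heading=255, draw]
RT 30: heading 255 -> 225
Final: pos=(-2.123,-10.925), heading=225, 3 segment(s) drawn
Waypoints (4 total):
(0, 0)
(4, 6.928)
(1.5, 2.598)
(-2.123, -10.925)

Answer: (0, 0)
(4, 6.928)
(1.5, 2.598)
(-2.123, -10.925)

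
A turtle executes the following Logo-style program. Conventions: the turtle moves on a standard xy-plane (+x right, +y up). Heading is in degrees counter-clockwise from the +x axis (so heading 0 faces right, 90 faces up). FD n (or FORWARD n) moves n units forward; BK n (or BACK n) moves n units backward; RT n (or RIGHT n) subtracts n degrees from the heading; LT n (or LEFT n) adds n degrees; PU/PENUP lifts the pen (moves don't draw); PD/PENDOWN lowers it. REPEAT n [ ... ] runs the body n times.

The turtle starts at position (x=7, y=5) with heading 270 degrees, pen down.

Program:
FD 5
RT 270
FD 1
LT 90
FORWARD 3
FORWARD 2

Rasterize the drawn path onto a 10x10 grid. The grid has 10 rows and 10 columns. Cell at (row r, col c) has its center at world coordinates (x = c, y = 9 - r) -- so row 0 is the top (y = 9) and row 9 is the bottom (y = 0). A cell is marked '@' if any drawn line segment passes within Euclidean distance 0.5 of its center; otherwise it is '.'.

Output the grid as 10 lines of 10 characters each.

Segment 0: (7,5) -> (7,0)
Segment 1: (7,0) -> (8,0)
Segment 2: (8,0) -> (8,3)
Segment 3: (8,3) -> (8,5)

Answer: ..........
..........
..........
..........
.......@@.
.......@@.
.......@@.
.......@@.
.......@@.
.......@@.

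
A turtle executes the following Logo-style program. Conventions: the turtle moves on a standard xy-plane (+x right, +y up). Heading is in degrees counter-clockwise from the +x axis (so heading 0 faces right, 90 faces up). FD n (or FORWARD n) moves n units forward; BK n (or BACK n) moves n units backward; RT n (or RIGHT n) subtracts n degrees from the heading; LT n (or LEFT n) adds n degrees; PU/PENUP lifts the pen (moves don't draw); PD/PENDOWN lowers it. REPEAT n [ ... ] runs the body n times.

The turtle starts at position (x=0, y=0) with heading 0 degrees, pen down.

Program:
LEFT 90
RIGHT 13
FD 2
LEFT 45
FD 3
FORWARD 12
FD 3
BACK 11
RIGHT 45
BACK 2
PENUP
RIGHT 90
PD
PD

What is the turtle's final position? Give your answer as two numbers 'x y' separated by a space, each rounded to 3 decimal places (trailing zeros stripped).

Executing turtle program step by step:
Start: pos=(0,0), heading=0, pen down
LT 90: heading 0 -> 90
RT 13: heading 90 -> 77
FD 2: (0,0) -> (0.45,1.949) [heading=77, draw]
LT 45: heading 77 -> 122
FD 3: (0.45,1.949) -> (-1.14,4.493) [heading=122, draw]
FD 12: (-1.14,4.493) -> (-7.499,14.669) [heading=122, draw]
FD 3: (-7.499,14.669) -> (-9.089,17.214) [heading=122, draw]
BK 11: (-9.089,17.214) -> (-3.26,7.885) [heading=122, draw]
RT 45: heading 122 -> 77
BK 2: (-3.26,7.885) -> (-3.709,5.936) [heading=77, draw]
PU: pen up
RT 90: heading 77 -> 347
PD: pen down
PD: pen down
Final: pos=(-3.709,5.936), heading=347, 6 segment(s) drawn

Answer: -3.709 5.936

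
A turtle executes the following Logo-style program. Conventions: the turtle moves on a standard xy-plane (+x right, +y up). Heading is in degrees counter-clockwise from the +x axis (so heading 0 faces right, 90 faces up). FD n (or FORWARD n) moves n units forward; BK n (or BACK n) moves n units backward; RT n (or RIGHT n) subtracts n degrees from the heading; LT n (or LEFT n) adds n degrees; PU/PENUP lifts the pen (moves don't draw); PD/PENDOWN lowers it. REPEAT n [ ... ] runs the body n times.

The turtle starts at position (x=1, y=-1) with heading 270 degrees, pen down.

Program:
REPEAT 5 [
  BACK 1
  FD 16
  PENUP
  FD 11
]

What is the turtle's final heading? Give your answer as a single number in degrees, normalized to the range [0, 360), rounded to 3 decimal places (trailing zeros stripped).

Answer: 270

Derivation:
Executing turtle program step by step:
Start: pos=(1,-1), heading=270, pen down
REPEAT 5 [
  -- iteration 1/5 --
  BK 1: (1,-1) -> (1,0) [heading=270, draw]
  FD 16: (1,0) -> (1,-16) [heading=270, draw]
  PU: pen up
  FD 11: (1,-16) -> (1,-27) [heading=270, move]
  -- iteration 2/5 --
  BK 1: (1,-27) -> (1,-26) [heading=270, move]
  FD 16: (1,-26) -> (1,-42) [heading=270, move]
  PU: pen up
  FD 11: (1,-42) -> (1,-53) [heading=270, move]
  -- iteration 3/5 --
  BK 1: (1,-53) -> (1,-52) [heading=270, move]
  FD 16: (1,-52) -> (1,-68) [heading=270, move]
  PU: pen up
  FD 11: (1,-68) -> (1,-79) [heading=270, move]
  -- iteration 4/5 --
  BK 1: (1,-79) -> (1,-78) [heading=270, move]
  FD 16: (1,-78) -> (1,-94) [heading=270, move]
  PU: pen up
  FD 11: (1,-94) -> (1,-105) [heading=270, move]
  -- iteration 5/5 --
  BK 1: (1,-105) -> (1,-104) [heading=270, move]
  FD 16: (1,-104) -> (1,-120) [heading=270, move]
  PU: pen up
  FD 11: (1,-120) -> (1,-131) [heading=270, move]
]
Final: pos=(1,-131), heading=270, 2 segment(s) drawn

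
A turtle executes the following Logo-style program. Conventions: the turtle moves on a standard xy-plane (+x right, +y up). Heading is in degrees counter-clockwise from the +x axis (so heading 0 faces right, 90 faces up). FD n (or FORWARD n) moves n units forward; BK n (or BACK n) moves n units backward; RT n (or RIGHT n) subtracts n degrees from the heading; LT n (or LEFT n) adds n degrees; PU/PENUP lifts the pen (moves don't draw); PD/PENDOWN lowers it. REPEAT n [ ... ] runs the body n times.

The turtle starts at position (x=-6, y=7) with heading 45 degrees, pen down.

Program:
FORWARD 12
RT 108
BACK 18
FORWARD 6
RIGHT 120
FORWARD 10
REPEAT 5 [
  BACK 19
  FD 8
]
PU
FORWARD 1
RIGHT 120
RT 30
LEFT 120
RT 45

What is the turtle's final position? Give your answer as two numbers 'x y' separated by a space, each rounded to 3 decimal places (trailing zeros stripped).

Answer: 40.977 23.875

Derivation:
Executing turtle program step by step:
Start: pos=(-6,7), heading=45, pen down
FD 12: (-6,7) -> (2.485,15.485) [heading=45, draw]
RT 108: heading 45 -> 297
BK 18: (2.485,15.485) -> (-5.687,31.523) [heading=297, draw]
FD 6: (-5.687,31.523) -> (-2.963,26.177) [heading=297, draw]
RT 120: heading 297 -> 177
FD 10: (-2.963,26.177) -> (-12.949,26.701) [heading=177, draw]
REPEAT 5 [
  -- iteration 1/5 --
  BK 19: (-12.949,26.701) -> (6.025,25.706) [heading=177, draw]
  FD 8: (6.025,25.706) -> (-1.964,26.125) [heading=177, draw]
  -- iteration 2/5 --
  BK 19: (-1.964,26.125) -> (17.01,25.131) [heading=177, draw]
  FD 8: (17.01,25.131) -> (9.021,25.549) [heading=177, draw]
  -- iteration 3/5 --
  BK 19: (9.021,25.549) -> (27.995,24.555) [heading=177, draw]
  FD 8: (27.995,24.555) -> (20.006,24.974) [heading=177, draw]
  -- iteration 4/5 --
  BK 19: (20.006,24.974) -> (38.98,23.979) [heading=177, draw]
  FD 8: (38.98,23.979) -> (30.991,24.398) [heading=177, draw]
  -- iteration 5/5 --
  BK 19: (30.991,24.398) -> (49.965,23.404) [heading=177, draw]
  FD 8: (49.965,23.404) -> (41.976,23.822) [heading=177, draw]
]
PU: pen up
FD 1: (41.976,23.822) -> (40.977,23.875) [heading=177, move]
RT 120: heading 177 -> 57
RT 30: heading 57 -> 27
LT 120: heading 27 -> 147
RT 45: heading 147 -> 102
Final: pos=(40.977,23.875), heading=102, 14 segment(s) drawn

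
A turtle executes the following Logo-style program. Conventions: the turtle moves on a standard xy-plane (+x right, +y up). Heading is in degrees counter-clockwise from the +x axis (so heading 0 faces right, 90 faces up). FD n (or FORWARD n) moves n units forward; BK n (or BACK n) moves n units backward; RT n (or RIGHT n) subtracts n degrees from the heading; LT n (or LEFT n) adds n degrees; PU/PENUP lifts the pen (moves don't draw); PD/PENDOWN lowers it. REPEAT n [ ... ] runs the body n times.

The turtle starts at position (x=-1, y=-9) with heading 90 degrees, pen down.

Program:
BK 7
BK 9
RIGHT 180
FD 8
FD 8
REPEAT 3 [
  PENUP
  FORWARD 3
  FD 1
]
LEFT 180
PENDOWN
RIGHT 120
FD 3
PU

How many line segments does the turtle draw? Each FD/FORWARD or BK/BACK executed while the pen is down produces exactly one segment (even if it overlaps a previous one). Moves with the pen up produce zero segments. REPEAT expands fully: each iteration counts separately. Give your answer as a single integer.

Answer: 5

Derivation:
Executing turtle program step by step:
Start: pos=(-1,-9), heading=90, pen down
BK 7: (-1,-9) -> (-1,-16) [heading=90, draw]
BK 9: (-1,-16) -> (-1,-25) [heading=90, draw]
RT 180: heading 90 -> 270
FD 8: (-1,-25) -> (-1,-33) [heading=270, draw]
FD 8: (-1,-33) -> (-1,-41) [heading=270, draw]
REPEAT 3 [
  -- iteration 1/3 --
  PU: pen up
  FD 3: (-1,-41) -> (-1,-44) [heading=270, move]
  FD 1: (-1,-44) -> (-1,-45) [heading=270, move]
  -- iteration 2/3 --
  PU: pen up
  FD 3: (-1,-45) -> (-1,-48) [heading=270, move]
  FD 1: (-1,-48) -> (-1,-49) [heading=270, move]
  -- iteration 3/3 --
  PU: pen up
  FD 3: (-1,-49) -> (-1,-52) [heading=270, move]
  FD 1: (-1,-52) -> (-1,-53) [heading=270, move]
]
LT 180: heading 270 -> 90
PD: pen down
RT 120: heading 90 -> 330
FD 3: (-1,-53) -> (1.598,-54.5) [heading=330, draw]
PU: pen up
Final: pos=(1.598,-54.5), heading=330, 5 segment(s) drawn
Segments drawn: 5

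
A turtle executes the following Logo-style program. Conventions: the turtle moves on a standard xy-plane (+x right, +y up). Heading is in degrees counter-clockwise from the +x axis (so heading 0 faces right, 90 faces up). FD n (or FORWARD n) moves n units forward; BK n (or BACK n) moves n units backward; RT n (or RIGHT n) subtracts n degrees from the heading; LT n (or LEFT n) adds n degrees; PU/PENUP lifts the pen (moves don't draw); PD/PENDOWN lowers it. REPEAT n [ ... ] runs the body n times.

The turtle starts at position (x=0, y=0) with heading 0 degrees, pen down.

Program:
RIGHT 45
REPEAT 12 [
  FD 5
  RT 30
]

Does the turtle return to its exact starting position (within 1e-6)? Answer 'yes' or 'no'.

Answer: yes

Derivation:
Executing turtle program step by step:
Start: pos=(0,0), heading=0, pen down
RT 45: heading 0 -> 315
REPEAT 12 [
  -- iteration 1/12 --
  FD 5: (0,0) -> (3.536,-3.536) [heading=315, draw]
  RT 30: heading 315 -> 285
  -- iteration 2/12 --
  FD 5: (3.536,-3.536) -> (4.83,-8.365) [heading=285, draw]
  RT 30: heading 285 -> 255
  -- iteration 3/12 --
  FD 5: (4.83,-8.365) -> (3.536,-13.195) [heading=255, draw]
  RT 30: heading 255 -> 225
  -- iteration 4/12 --
  FD 5: (3.536,-13.195) -> (0,-16.73) [heading=225, draw]
  RT 30: heading 225 -> 195
  -- iteration 5/12 --
  FD 5: (0,-16.73) -> (-4.83,-18.024) [heading=195, draw]
  RT 30: heading 195 -> 165
  -- iteration 6/12 --
  FD 5: (-4.83,-18.024) -> (-9.659,-16.73) [heading=165, draw]
  RT 30: heading 165 -> 135
  -- iteration 7/12 --
  FD 5: (-9.659,-16.73) -> (-13.195,-13.195) [heading=135, draw]
  RT 30: heading 135 -> 105
  -- iteration 8/12 --
  FD 5: (-13.195,-13.195) -> (-14.489,-8.365) [heading=105, draw]
  RT 30: heading 105 -> 75
  -- iteration 9/12 --
  FD 5: (-14.489,-8.365) -> (-13.195,-3.536) [heading=75, draw]
  RT 30: heading 75 -> 45
  -- iteration 10/12 --
  FD 5: (-13.195,-3.536) -> (-9.659,0) [heading=45, draw]
  RT 30: heading 45 -> 15
  -- iteration 11/12 --
  FD 5: (-9.659,0) -> (-4.83,1.294) [heading=15, draw]
  RT 30: heading 15 -> 345
  -- iteration 12/12 --
  FD 5: (-4.83,1.294) -> (0,0) [heading=345, draw]
  RT 30: heading 345 -> 315
]
Final: pos=(0,0), heading=315, 12 segment(s) drawn

Start position: (0, 0)
Final position: (0, 0)
Distance = 0; < 1e-6 -> CLOSED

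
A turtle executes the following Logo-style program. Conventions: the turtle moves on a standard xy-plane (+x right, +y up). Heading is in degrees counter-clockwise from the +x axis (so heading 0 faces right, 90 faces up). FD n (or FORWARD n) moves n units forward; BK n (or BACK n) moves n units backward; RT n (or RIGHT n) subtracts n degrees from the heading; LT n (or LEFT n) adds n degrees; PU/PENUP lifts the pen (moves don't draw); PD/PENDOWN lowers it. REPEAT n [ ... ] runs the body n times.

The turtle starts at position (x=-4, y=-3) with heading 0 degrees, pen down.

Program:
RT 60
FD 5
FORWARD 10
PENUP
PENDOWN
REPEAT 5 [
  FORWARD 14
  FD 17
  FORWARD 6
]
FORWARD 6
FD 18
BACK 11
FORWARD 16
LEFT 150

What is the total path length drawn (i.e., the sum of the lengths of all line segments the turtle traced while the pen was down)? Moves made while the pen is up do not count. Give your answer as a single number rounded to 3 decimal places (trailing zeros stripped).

Executing turtle program step by step:
Start: pos=(-4,-3), heading=0, pen down
RT 60: heading 0 -> 300
FD 5: (-4,-3) -> (-1.5,-7.33) [heading=300, draw]
FD 10: (-1.5,-7.33) -> (3.5,-15.99) [heading=300, draw]
PU: pen up
PD: pen down
REPEAT 5 [
  -- iteration 1/5 --
  FD 14: (3.5,-15.99) -> (10.5,-28.115) [heading=300, draw]
  FD 17: (10.5,-28.115) -> (19,-42.837) [heading=300, draw]
  FD 6: (19,-42.837) -> (22,-48.033) [heading=300, draw]
  -- iteration 2/5 --
  FD 14: (22,-48.033) -> (29,-60.158) [heading=300, draw]
  FD 17: (29,-60.158) -> (37.5,-74.88) [heading=300, draw]
  FD 6: (37.5,-74.88) -> (40.5,-80.076) [heading=300, draw]
  -- iteration 3/5 --
  FD 14: (40.5,-80.076) -> (47.5,-92.201) [heading=300, draw]
  FD 17: (47.5,-92.201) -> (56,-106.923) [heading=300, draw]
  FD 6: (56,-106.923) -> (59,-112.119) [heading=300, draw]
  -- iteration 4/5 --
  FD 14: (59,-112.119) -> (66,-124.244) [heading=300, draw]
  FD 17: (66,-124.244) -> (74.5,-138.966) [heading=300, draw]
  FD 6: (74.5,-138.966) -> (77.5,-144.162) [heading=300, draw]
  -- iteration 5/5 --
  FD 14: (77.5,-144.162) -> (84.5,-156.286) [heading=300, draw]
  FD 17: (84.5,-156.286) -> (93,-171.009) [heading=300, draw]
  FD 6: (93,-171.009) -> (96,-176.205) [heading=300, draw]
]
FD 6: (96,-176.205) -> (99,-181.401) [heading=300, draw]
FD 18: (99,-181.401) -> (108,-196.99) [heading=300, draw]
BK 11: (108,-196.99) -> (102.5,-187.463) [heading=300, draw]
FD 16: (102.5,-187.463) -> (110.5,-201.32) [heading=300, draw]
LT 150: heading 300 -> 90
Final: pos=(110.5,-201.32), heading=90, 21 segment(s) drawn

Segment lengths:
  seg 1: (-4,-3) -> (-1.5,-7.33), length = 5
  seg 2: (-1.5,-7.33) -> (3.5,-15.99), length = 10
  seg 3: (3.5,-15.99) -> (10.5,-28.115), length = 14
  seg 4: (10.5,-28.115) -> (19,-42.837), length = 17
  seg 5: (19,-42.837) -> (22,-48.033), length = 6
  seg 6: (22,-48.033) -> (29,-60.158), length = 14
  seg 7: (29,-60.158) -> (37.5,-74.88), length = 17
  seg 8: (37.5,-74.88) -> (40.5,-80.076), length = 6
  seg 9: (40.5,-80.076) -> (47.5,-92.201), length = 14
  seg 10: (47.5,-92.201) -> (56,-106.923), length = 17
  seg 11: (56,-106.923) -> (59,-112.119), length = 6
  seg 12: (59,-112.119) -> (66,-124.244), length = 14
  seg 13: (66,-124.244) -> (74.5,-138.966), length = 17
  seg 14: (74.5,-138.966) -> (77.5,-144.162), length = 6
  seg 15: (77.5,-144.162) -> (84.5,-156.286), length = 14
  seg 16: (84.5,-156.286) -> (93,-171.009), length = 17
  seg 17: (93,-171.009) -> (96,-176.205), length = 6
  seg 18: (96,-176.205) -> (99,-181.401), length = 6
  seg 19: (99,-181.401) -> (108,-196.99), length = 18
  seg 20: (108,-196.99) -> (102.5,-187.463), length = 11
  seg 21: (102.5,-187.463) -> (110.5,-201.32), length = 16
Total = 251

Answer: 251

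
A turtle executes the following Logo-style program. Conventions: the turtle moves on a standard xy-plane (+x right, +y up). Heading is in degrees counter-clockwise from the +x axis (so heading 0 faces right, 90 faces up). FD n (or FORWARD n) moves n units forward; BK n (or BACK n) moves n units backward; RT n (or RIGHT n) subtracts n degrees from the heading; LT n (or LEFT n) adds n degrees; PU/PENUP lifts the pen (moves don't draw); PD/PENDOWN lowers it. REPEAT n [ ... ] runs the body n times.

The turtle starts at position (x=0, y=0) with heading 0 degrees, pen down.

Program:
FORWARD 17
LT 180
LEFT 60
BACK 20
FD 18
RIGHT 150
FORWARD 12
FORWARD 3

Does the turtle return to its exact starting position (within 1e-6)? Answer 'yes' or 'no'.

Executing turtle program step by step:
Start: pos=(0,0), heading=0, pen down
FD 17: (0,0) -> (17,0) [heading=0, draw]
LT 180: heading 0 -> 180
LT 60: heading 180 -> 240
BK 20: (17,0) -> (27,17.321) [heading=240, draw]
FD 18: (27,17.321) -> (18,1.732) [heading=240, draw]
RT 150: heading 240 -> 90
FD 12: (18,1.732) -> (18,13.732) [heading=90, draw]
FD 3: (18,13.732) -> (18,16.732) [heading=90, draw]
Final: pos=(18,16.732), heading=90, 5 segment(s) drawn

Start position: (0, 0)
Final position: (18, 16.732)
Distance = 24.576; >= 1e-6 -> NOT closed

Answer: no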